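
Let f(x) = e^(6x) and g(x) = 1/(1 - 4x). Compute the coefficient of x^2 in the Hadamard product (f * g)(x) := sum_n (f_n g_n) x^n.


Expanding: f_k = 6^k/k! (from e^(6x)) and g_k = 4^k (from 1/(1 - 4x)). So the Hadamard coefficient (f * g)_k = 6^k 4^k / k! = (24)^k / k!.
For k = 2: 24^2/2! = 576/2 = 288.

288


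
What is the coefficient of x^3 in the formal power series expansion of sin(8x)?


The Maclaurin series is sin(t) = sum_{k>=0} (-1)^k t^(2k+1) / (2k+1)!, so substituting t = 8x, only odd powers of x are nonzero, with coefficient of x^(2k+1) equal to (-1)^k 8^(2k+1) / (2k+1)!.
Write 3 = 2*1 + 1, giving the coefficient (-1)^1 * 8^3 / 3! = -512/6 = -256/3.

-256/3


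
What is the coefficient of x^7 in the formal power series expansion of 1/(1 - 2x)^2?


The general identity 1/(1 - c x)^r = sum_{k>=0} c^k C(k + r - 1, r - 1) x^k follows by substituting y = c x into 1/(1 - y)^r = sum_{k>=0} C(k + r - 1, r - 1) y^k.
For c = 2, r = 2, k = 7:
2^7 * C(8, 1) = 128 * 8 = 1024.

1024


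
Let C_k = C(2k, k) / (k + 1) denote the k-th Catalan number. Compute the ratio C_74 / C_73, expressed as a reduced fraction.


Using C_k = (2k)! / (k! (k+1)!), the ratio C_{k+1}/C_k simplifies to
C_{k+1}/C_k = [(2k+2)! / ((k+1)! (k+2)!)] * [k! (k+1)! / (2k)!]
 = (2k+2)(2k+1) / ((k+1)(k+2)) = 2(2k+1) / (k+2).
For k = 73: 2(2*73 + 1) / (73 + 2) = 294/75 = 98/25.

98/25


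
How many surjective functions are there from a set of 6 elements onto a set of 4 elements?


By inclusion-exclusion on which target elements are missed, the number of surjections from an n-set onto a k-set is
surj(n, k) = sum_{j=0}^{k} (-1)^j C(k, j) (k - j)^n.
Equivalently surj(n, k) = k! * S(n, k), where S(n, k) is the Stirling number of the second kind.
For n = 6, k = 4:
S(6, 4) = 65, so
surj = 4! * 65 = 24 * 65 = 1560.

1560


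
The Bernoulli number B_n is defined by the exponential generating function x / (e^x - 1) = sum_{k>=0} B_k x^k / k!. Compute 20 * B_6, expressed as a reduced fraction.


Bernoulli numbers can also be computed recursively via B_0 = 1 and sum_{j=0}^{m} C(m+1, j) B_j = 0 for m >= 1. Odd-index Bernoulli numbers vanish for k >= 3.
Computing B_6 = 1/42, so 20 * B_6 = 20 * 1/42 = 10/21.

10/21


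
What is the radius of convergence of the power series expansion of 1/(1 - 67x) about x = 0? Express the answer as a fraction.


Expanding 1/(1 - 67x) = sum_{k>=0} 67^k x^k, the series converges when |67x| < 1, i.e., |x| < 1/67.
So the radius of convergence is 1/67 = 1/67.

1/67


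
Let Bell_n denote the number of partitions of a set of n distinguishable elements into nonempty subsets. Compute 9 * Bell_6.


Bell_6 can be computed from the Bell triangle or from Dobinski's identity Bell_n = (1/e) * sum_{k>=0} k^n / k!.
Computing Bell_6 = 203.
Then 9 * 203 = 1827.

1827


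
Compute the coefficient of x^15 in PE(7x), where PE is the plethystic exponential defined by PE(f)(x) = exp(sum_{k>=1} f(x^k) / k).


With f(x) = 7x, the exponent is sum_{k>=1} 7 x^k / k = 7 * (-ln(1 - x)). Exponentiating:
PE(7x) = exp(-7 ln(1 - x)) = 1/(1 - x)^7.
By the negative binomial expansion, [x^n] 1/(1 - x)^7 = C(n + 6, 6).
For n = 15: C(21, 6) = 54264.

54264


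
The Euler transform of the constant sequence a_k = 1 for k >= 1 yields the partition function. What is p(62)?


The Euler transform converts the sequence a_k = 1 into the number of integer partitions.
Using the recurrence or dynamic programming:
p(62) = 1300156

1300156


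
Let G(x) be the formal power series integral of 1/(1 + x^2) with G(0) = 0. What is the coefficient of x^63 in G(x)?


1/(1 + x^2) = sum_{j>=0} (-1)^j x^(2j). Integrating termwise with G(0) = 0:
G(x) = sum_{j>=0} (-1)^j x^(2j+1) / (2j+1) = arctan(x).
Only odd powers are nonzero. For x^63 write 63 = 2*31 + 1, giving
(-1)^31 / 63 = -1/63 = -1/63.

-1/63


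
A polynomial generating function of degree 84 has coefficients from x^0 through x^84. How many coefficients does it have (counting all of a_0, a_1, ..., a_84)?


A polynomial of degree 84 takes the form a_0 + a_1 x + ... + a_84 x^84.
The number of coefficients is 84 + 1 = 85.

85


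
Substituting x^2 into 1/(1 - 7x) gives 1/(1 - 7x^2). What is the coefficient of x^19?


Since 1/(1 - 7x^2) only has even powers of x,
the coefficient of x^19 (odd) is 0.

0


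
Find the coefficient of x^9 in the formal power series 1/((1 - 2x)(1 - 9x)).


By partial fractions or Cauchy convolution:
The coefficient equals sum_{k=0}^{9} 2^k * 9^(9-k).
= 498111911

498111911


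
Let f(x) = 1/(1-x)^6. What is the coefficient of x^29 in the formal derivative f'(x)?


Differentiate: d/dx [ 1/(1-x)^r ] = r / (1-x)^(r+1).
Here r = 6, so f'(x) = 6 / (1-x)^7.
The expansion of 1/(1-x)^(r+1) has coefficient of x^n equal to C(n+r, r).
So the coefficient of x^29 in f'(x) is
6 * C(35, 6) = 6 * 1623160 = 9738960

9738960


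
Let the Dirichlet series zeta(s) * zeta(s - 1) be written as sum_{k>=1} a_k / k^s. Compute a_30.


Convolution gives a_k = sum_{d | k} d * 1 = sum_{d | k} d = sigma(k), the sum of positive divisors of k.
For k = 30, the divisors are 1, 2, 3, 5, 6, 10, 15, 30, so
sigma(30) = 1 + 2 + 3 + 5 + 6 + 10 + 15 + 30 = 72.

72


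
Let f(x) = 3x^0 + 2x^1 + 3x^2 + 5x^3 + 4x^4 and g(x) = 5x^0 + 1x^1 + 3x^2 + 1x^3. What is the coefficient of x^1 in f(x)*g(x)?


Cauchy product at x^1:
3*1 + 2*5
= 13

13


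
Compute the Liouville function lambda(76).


The Liouville function is lambda(k) = (-1)^Omega(k), where Omega(k) counts the prime factors of k with multiplicity.
Factoring: 76 = 2 * 2 * 19, so Omega(76) = 3.
lambda(76) = (-1)^3 = -1.

-1


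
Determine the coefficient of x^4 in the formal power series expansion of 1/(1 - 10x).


The geometric series identity gives 1/(1 - c x) = sum_{k>=0} c^k x^k, so the coefficient of x^k is c^k.
Here c = 10 and k = 4.
Computing: 10^4 = 10000

10000


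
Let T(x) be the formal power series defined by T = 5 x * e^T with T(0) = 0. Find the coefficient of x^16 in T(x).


Apply the Lagrange inversion formula: if T = 5 x * phi(T) with phi(t) = e^t, then
[x^n] T = 5^n * (1/n) [t^(n-1)] phi(t)^n = 5^n * (1/n) [t^(n-1)] e^(n t) = 5^n * (1/n) * n^(n-1) / (n-1)! = 5^n * n^(n-1) / n!.
When c = 1 this is the Cayley count of rooted labeled trees on n vertices, divided by n!.
For n = 16: 5^16 * 16^15 / 16! = 152587890625 * 1152921504606846976/20922789888000 = 42949672960000000000000/5108103.

42949672960000000000000/5108103


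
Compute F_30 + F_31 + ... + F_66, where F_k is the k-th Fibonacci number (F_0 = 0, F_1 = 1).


Use the identity sum_{k=0}^{N} F_k = F_{N+2} - 1 (which follows from F_{k+2} - F_{k+1} = F_k). Then
sum_{k=30}^{66} F_k = (F_{68} - 1) - (F_{31} - 1) = F_{68} - F_{31}.
Computing: F_{68} = 72723460248141, F_{31} = 1346269, so
Sum = 72723460248141 - 1346269 = 72723458901872.

72723458901872


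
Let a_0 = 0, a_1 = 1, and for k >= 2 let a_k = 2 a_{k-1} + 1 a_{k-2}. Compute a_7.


Iterating the recurrence forward:
a_0 = 0
a_1 = 1
a_2 = 2*1 + 1*0 = 2
a_3 = 2*2 + 1*1 = 5
a_4 = 2*5 + 1*2 = 12
a_5 = 2*12 + 1*5 = 29
a_6 = 2*29 + 1*12 = 70
a_7 = 2*70 + 1*29 = 169
So a_7 = 169.

169


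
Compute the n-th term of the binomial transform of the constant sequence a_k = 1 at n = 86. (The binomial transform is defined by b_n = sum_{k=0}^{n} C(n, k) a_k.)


With a_k = 1 for all k, b_n = sum_{k=0}^{n} C(n, k) = 2^n by the binomial theorem.
For n = 86: 2^86 = 77371252455336267181195264.

77371252455336267181195264


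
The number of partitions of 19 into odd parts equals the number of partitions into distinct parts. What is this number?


Computing partitions of 19 into odd parts (1, 3, 5, ...):
Using the generating function prod_{k>=0} 1/(1-x^(2k+1)),
the count is 54

54


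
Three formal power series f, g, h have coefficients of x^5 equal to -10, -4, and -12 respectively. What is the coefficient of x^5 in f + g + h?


Series addition is componentwise:
-10 + -4 + -12
= -26

-26


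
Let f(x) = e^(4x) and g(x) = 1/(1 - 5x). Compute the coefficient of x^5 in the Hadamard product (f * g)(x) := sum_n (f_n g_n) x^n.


Expanding: f_k = 4^k/k! (from e^(4x)) and g_k = 5^k (from 1/(1 - 5x)). So the Hadamard coefficient (f * g)_k = 4^k 5^k / k! = (20)^k / k!.
For k = 5: 20^5/5! = 3200000/120 = 80000/3.

80000/3


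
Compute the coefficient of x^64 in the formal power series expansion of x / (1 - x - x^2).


Let f(x) = sum_{k>=0} a_k x^k. Multiplying f(x) * (1 - x - x^2) = x and matching coefficients gives a_0 = 0, a_1 = 1, and a_k = a_{k-1} + a_{k-2} for k >= 2. These are the Fibonacci numbers F_k.
Iterating from F_0 = 0, F_1 = 1:
F_0=0, F_1=1, F_2=1, F_3=2, F_4=3, F_5=5, F_6=8, F_7=13, F_8=21, F_9=34, ...
F_64 = 10610209857723.

10610209857723


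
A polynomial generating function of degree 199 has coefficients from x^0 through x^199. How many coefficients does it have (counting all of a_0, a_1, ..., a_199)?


A polynomial of degree 199 takes the form a_0 + a_1 x + ... + a_199 x^199.
The number of coefficients is 199 + 1 = 200.

200


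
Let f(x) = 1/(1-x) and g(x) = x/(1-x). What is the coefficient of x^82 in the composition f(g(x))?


First simplify the composition: f(g(x)) = 1/(1 - x/(1-x)) = (1-x)/((1-x) - x) = (1-x)/(1-2x).
Now extract the coefficient. Write (1-x)/(1-2x) = 1/(1-2x) - x/(1-2x).
The coefficient of x^n in 1/(1-2x) is 2^n, and in x/(1-2x) is 2^(n-1) (for n >= 1).
So the coefficient of x^82 is 2^82 - 2^81 = 4835703278458516698824704 - 2417851639229258349412352 = 2417851639229258349412352.

2417851639229258349412352


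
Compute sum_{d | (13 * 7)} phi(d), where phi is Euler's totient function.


First, 13 * 7 = 91. One classical identity is sum_{d | n} phi(d) = n (each k in [1, n] has a unique gcd with n, and among the k's with gcd(k, n) = n/d there are phi(d) of them). So the sum equals 91. We also verify directly:
Divisors of 91: 1, 7, 13, 91.
phi values: 1, 6, 12, 72.
Sum = 91.

91


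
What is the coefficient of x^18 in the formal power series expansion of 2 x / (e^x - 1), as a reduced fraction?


The exponential generating function for Bernoulli numbers is
x / (e^x - 1) = sum_{k>=0} B_k x^k / k!.
So the coefficient of x^18 in 2 x / (e^x - 1) is 2 B_18 / 18!.
Computing: B_18 = 43867/798, 18! = 6402373705728000, giving
2 * 43867/798 / 6402373705728000 = 43867/2554547108585472000.

43867/2554547108585472000


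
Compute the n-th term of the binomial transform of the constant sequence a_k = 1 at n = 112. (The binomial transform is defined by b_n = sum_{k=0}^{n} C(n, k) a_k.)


With a_k = 1 for all k, b_n = sum_{k=0}^{n} C(n, k) = 2^n by the binomial theorem.
For n = 112: 2^112 = 5192296858534827628530496329220096.

5192296858534827628530496329220096


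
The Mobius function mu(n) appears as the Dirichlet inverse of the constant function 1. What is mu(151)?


151 = 151 (all distinct primes).
mu(151) = (-1)^1 = -1

-1


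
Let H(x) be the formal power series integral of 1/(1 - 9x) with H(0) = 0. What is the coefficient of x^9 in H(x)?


1/(1 - 9x) = sum_{k>=0} 9^k x^k. Integrating termwise with H(0) = 0:
H(x) = sum_{k>=0} 9^k x^(k+1) / (k+1) = sum_{m>=1} 9^(m-1) x^m / m.
For m = 9: 9^8/9 = 43046721/9 = 4782969.

4782969


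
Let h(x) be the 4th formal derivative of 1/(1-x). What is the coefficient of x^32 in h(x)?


Differentiating 4 times: d^4/dx^4 [1/(1-x)] = 4!/(1-x)^5.
The expansion 1/(1-x)^5 = sum_{k>=0} C(k+4, 4) x^k, so the coefficient of x^n in 4!/(1-x)^5 is 4! * C(n+4, 4).
For n = 32: 24 * C(36, 4) = 24 * 58905 = 1413720

1413720


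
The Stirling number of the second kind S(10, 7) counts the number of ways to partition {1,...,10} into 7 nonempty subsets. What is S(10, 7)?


Using the explicit formula S(n,k) = (1/k!) sum_{j=0}^{k} (-1)^(k-j) C(k,j) j^n:
S(10, 7) = 5880
Equivalently, S(n,k) is n! times the coefficient of x^n in the EGF (e^x - 1)^k / k!.

5880


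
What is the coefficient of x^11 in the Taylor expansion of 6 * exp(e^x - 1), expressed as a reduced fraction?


exp(e^x - 1) = sum_{k>=0} Bell_k x^k / k!, where Bell_k is the k-th Bell number.
So the coefficient of x^11 is 6 * Bell_11 / 11!.
Computing: Bell_11 = 678570 and 11! = 39916800, giving
6 * 678570/39916800 = 22619/221760.

22619/221760


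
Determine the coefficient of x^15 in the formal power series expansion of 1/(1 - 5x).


The geometric series identity gives 1/(1 - c x) = sum_{k>=0} c^k x^k, so the coefficient of x^k is c^k.
Here c = 5 and k = 15.
Computing: 5^15 = 30517578125

30517578125


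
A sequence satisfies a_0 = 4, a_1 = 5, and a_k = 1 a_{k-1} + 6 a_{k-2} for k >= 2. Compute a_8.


The characteristic equation is t^2 - 1 t - 6 = 0, with roots r_1 = 3 and r_2 = -2 (so c_1 = r_1 + r_2, c_2 = -r_1 r_2 as required).
One can use the closed form a_n = A r_1^n + B r_2^n, but direct iteration is more reliable:
a_0 = 4, a_1 = 5, a_2 = 29, a_3 = 59, a_4 = 233, a_5 = 587, a_6 = 1985, a_7 = 5507, a_8 = 17417.
So a_8 = 17417.

17417


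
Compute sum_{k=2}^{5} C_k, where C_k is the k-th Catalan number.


C_2 through C_5: 2, 5, 14, 42
Sum = 2 + 5 + 14 + 42
= 63

63


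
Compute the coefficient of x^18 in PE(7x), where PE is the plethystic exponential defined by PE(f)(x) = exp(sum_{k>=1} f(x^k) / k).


With f(x) = 7x, the exponent is sum_{k>=1} 7 x^k / k = 7 * (-ln(1 - x)). Exponentiating:
PE(7x) = exp(-7 ln(1 - x)) = 1/(1 - x)^7.
By the negative binomial expansion, [x^n] 1/(1 - x)^7 = C(n + 6, 6).
For n = 18: C(24, 6) = 134596.

134596


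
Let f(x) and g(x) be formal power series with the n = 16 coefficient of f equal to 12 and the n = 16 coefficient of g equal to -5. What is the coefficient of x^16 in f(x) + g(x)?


Addition of formal power series is termwise.
The coefficient of x^16 in f + g = 12 + -5
= 7

7


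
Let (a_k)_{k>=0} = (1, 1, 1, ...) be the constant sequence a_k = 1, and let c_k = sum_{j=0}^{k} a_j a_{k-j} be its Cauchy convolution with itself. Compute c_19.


Since a_j = 1 for all j >= 0, the convolution sum becomes
c_k = sum_{j=0}^{k} 1 * 1 = 1 * (k + 1).
Equivalently, the generating function of (a_k) is 1/(1 - x) and its square is 1/(1 - x)^2 = sum_{k>=0} 1(k + 1) x^k.
For k = 19: 1 * 20 = 20.

20


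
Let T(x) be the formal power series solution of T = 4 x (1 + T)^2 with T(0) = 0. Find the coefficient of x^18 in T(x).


Apply the Lagrange inversion formula: if T = 4 x * phi(T) with phi(t) = (1 + t)^2, then [x^n] T = 4^n * (1/n) [t^(n-1)] phi(t)^n = 4^n * (1/n) [t^(n-1)] (1 + t)^(2n) = 4^n * (1/n) C(2n, n-1).
Using the identity C(2n, n-1) = C(2n, n) * n / (n+1), the unscaled factor equals C(2n, n) / (n+1) = C_n, the n-th Catalan number.
For n = 18: C_18 = C(36, 18) / 19 = 9075135300/19 = 477638700.
With the 4^18 = 68719476736 factor, the coefficient is 68719476736 * 477638700 = 32823081532863283200.

32823081532863283200


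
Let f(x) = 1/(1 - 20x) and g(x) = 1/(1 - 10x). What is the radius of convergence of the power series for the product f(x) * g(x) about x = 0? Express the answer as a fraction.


The radius of 1/(1 - 20x) is 1/20 (nearest singularity at x = 1/20), and the radius of 1/(1 - 10x) is 1/10.
The product f(x)*g(x) = 1/((1 - 20x)(1 - 10x)) has singularities at both 1/20 and 1/10, so its radius of convergence is the distance to the nearest one:
min(1/20, 1/10) = 1/20.

1/20


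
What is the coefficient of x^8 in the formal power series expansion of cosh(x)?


The Maclaurin series is cosh(t) = sum_{m>=0} t^(2m) / (2m)!, so substituting t = x, only even powers of x are nonzero, with coefficient of x^(2m) equal to 1 / (2m)!.
For x^8 the coefficient is 1/8! = 1/40320 = 1/40320.

1/40320


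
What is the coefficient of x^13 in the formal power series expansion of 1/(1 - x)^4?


The expansion 1/(1 - x)^r = sum_{k>=0} C(k + r - 1, r - 1) x^k follows from the multiset / negative-binomial theorem (or from repeated differentiation of the geometric series).
For r = 4 and k = 13:
C(16, 3) = 20922789888000 / (6 * 6227020800) = 560.

560


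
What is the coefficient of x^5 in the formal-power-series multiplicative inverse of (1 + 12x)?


The inverse is 1/(1 + 12x). Apply the geometric identity 1/(1 - y) = sum_{k>=0} y^k with y = -12x:
1/(1 + 12x) = sum_{k>=0} (-12)^k x^k.
So the coefficient of x^5 is (-12)^5 = -248832.

-248832


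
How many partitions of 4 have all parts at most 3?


Using the generating function (1-x)^(-1)(1-x^2)^(-1)(1-x^3)^(-1),
the coefficient of x^4 counts these restricted partitions.
Result = 4

4


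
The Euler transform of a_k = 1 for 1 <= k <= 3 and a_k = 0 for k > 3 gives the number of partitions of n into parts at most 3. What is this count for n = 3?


Partitions of 3 into parts at most 3:
Using generating function (1-x)^(-1)(1-x^2)^(-1)(1-x^3)^(-1),
the coefficient of x^3 = 3

3


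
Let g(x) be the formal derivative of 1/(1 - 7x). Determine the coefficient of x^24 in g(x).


Differentiate termwise: d/dx sum_{k>=0} 7^k x^k = sum_{k>=1} k 7^k x^(k-1) = sum_{j>=0} (j+1) 7^(j+1) x^j.
Equivalently, d/dx [1/(1 - 7x)] = 7/(1 - 7x)^2.
For j = 24: 25 * 7^25 = 25 * 1341068619663964900807 = 33526715491599122520175.

33526715491599122520175


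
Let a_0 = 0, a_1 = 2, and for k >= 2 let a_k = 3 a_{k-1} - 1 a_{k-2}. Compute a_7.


Iterating the recurrence forward:
a_0 = 0
a_1 = 2
a_2 = 3*2 - 1*0 = 6
a_3 = 3*6 - 1*2 = 16
a_4 = 3*16 - 1*6 = 42
a_5 = 3*42 - 1*16 = 110
a_6 = 3*110 - 1*42 = 288
a_7 = 3*288 - 1*110 = 754
So a_7 = 754.

754


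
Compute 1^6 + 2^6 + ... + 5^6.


This power sum has a closed form given by Faulhaber's formula
sum_{k=1}^{m} k^p = (1 / (p + 1)) * sum_{j=0}^{p} C(p + 1, j) B_j m^(p + 1 - j),
but for small m direct computation is fastest:
1 + 64 + 729 + 4096 + 15625 = 20515.

20515


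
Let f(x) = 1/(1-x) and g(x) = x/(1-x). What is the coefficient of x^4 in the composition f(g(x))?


First simplify the composition: f(g(x)) = 1/(1 - x/(1-x)) = (1-x)/((1-x) - x) = (1-x)/(1-2x).
Now extract the coefficient. Write (1-x)/(1-2x) = 1/(1-2x) - x/(1-2x).
The coefficient of x^n in 1/(1-2x) is 2^n, and in x/(1-2x) is 2^(n-1) (for n >= 1).
So the coefficient of x^4 is 2^4 - 2^3 = 16 - 8 = 8.

8


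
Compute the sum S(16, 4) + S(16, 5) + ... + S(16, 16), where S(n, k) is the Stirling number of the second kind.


By definition, S(n, k) counts partitions of an n-set into exactly k nonempty blocks.
Computing row n = 16 for k = 4..16:
S(16, k): 171798901, 1096190550, 2734926558, 3281882604, 2141764053, 820784250, 193754990, 28936908, 2757118, 165620, 6020, 120, 1
Sum = 10472967693.

10472967693


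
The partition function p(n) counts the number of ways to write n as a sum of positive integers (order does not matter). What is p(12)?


Using the generating function prod_{k>=1} 1/(1-x^k), we compute p(12).
By dynamic programming over parts 1 through 12:
p(12) = 77

77


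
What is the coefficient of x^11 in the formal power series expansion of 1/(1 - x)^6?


The expansion 1/(1 - x)^r = sum_{k>=0} C(k + r - 1, r - 1) x^k follows from the multiset / negative-binomial theorem (or from repeated differentiation of the geometric series).
For r = 6 and k = 11:
C(16, 5) = 20922789888000 / (120 * 39916800) = 4368.

4368


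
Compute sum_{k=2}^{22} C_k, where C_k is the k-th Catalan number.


C_2 through C_22: 2, 5, 14, 42, 132, 429, 1430, 4862, 16796, 58786, 208012, 742900, 2674440, 9694845, 35357670, 129644790, 477638700, 1767263190, 6564120420, 24466267020, 91482563640
Sum = 2 + 5 + 14 + 42 + 132 + 429 + 1430 + 4862 + 16796 + 58786 + 208012 + 742900 + 2674440 + 9694845 + 35357670 + 129644790 + 477638700 + 1767263190 + 6564120420 + 24466267020 + 91482563640
= 124936258125

124936258125


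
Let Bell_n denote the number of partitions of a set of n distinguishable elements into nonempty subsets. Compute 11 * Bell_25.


Bell_25 can be computed from the Bell triangle or from Dobinski's identity Bell_n = (1/e) * sum_{k>=0} k^n / k!.
Computing Bell_25 = 4638590332229999353.
Then 11 * 4638590332229999353 = 51024493654529992883.

51024493654529992883


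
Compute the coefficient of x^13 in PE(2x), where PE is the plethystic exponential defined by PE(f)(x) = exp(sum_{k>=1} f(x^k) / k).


With f(x) = 2x, the exponent is sum_{k>=1} 2 x^k / k = 2 * (-ln(1 - x)). Exponentiating:
PE(2x) = exp(-2 ln(1 - x)) = 1/(1 - x)^2.
By the negative binomial expansion, [x^n] 1/(1 - x)^2 = C(n + 1, 1).
For n = 13: C(14, 1) = 14.

14


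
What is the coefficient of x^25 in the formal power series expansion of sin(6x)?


The Maclaurin series is sin(t) = sum_{k>=0} (-1)^k t^(2k+1) / (2k+1)!, so substituting t = 6x, only odd powers of x are nonzero, with coefficient of x^(2k+1) equal to (-1)^k 6^(2k+1) / (2k+1)!.
Write 25 = 2*12 + 1, giving the coefficient (-1)^12 * 6^25 / 25! = 28430288029929701376/15511210043330985984000000 = 114791256/62628675484375.

114791256/62628675484375


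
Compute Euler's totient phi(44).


phi(n) counts integers in [1, n] coprime to n. Using the multiplicative formula phi(n) = n * prod_{p | n} (1 - 1/p):
44 = 2^2 * 11, so
phi(44) = 44 * (1 - 1/2) * (1 - 1/11) = 20.

20


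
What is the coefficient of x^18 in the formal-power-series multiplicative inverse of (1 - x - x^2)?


Let the inverse be f(x) = sum_{k>=0} a_k x^k. From f(x) * (1 - x - x^2) = 1 and matching coefficients:
 x^0: a_0 = 1.
 x^1: a_1 - a_0 = 0, so a_1 = 1.
 x^k (k >= 2): a_k - a_{k-1} - a_{k-2} = 0, i.e. a_k = a_{k-1} + a_{k-2}.
This is the Fibonacci-type recurrence shifted so that a_0 = a_1 = 1.
Iterating: a_0=1, a_1=1, a_2=2, a_3=3, a_4=5, a_5=8, a_6=13, a_7=21, a_8=34, a_9=55, ...
a_18 = 4181.

4181


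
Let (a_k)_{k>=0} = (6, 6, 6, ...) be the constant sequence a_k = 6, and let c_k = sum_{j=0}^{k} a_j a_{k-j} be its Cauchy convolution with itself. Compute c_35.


Since a_j = 6 for all j >= 0, the convolution sum becomes
c_k = sum_{j=0}^{k} 6 * 6 = 36 * (k + 1).
Equivalently, the generating function of (a_k) is 6/(1 - x) and its square is 36/(1 - x)^2 = sum_{k>=0} 36(k + 1) x^k.
For k = 35: 36 * 36 = 1296.

1296


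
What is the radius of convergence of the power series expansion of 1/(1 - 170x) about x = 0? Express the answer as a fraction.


Expanding 1/(1 - 170x) = sum_{k>=0} 170^k x^k, the series converges when |170x| < 1, i.e., |x| < 1/170.
So the radius of convergence is 1/170 = 1/170.

1/170


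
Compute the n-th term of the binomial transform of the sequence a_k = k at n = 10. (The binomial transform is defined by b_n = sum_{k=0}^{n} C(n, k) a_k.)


With a_k = k, b_n = sum_{k=0}^{n} C(n, k) k. Using k * C(n, k) = n * C(n-1, k-1) gives b_n = n * sum_{k>=1} C(n-1, k-1) = n * 2^(n-1).
For n = 10: 10 * 2^9 = 10 * 512 = 5120.

5120


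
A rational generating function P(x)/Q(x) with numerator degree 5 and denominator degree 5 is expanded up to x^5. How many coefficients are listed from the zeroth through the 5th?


Expanding up to x^5 gives the coefficients for x^0, x^1, ..., x^5.
That is 5 + 1 = 6 coefficients in total.

6


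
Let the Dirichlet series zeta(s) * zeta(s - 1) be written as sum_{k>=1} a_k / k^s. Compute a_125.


Convolution gives a_k = sum_{d | k} d * 1 = sum_{d | k} d = sigma(k), the sum of positive divisors of k.
For k = 125, the divisors are 1, 5, 25, 125, so
sigma(125) = 1 + 5 + 25 + 125 = 156.

156


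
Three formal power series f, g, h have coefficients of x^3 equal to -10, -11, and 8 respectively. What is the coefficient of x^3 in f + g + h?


Series addition is componentwise:
-10 + -11 + 8
= -13

-13


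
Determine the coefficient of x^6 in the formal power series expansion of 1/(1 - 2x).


The geometric series identity gives 1/(1 - c x) = sum_{k>=0} c^k x^k, so the coefficient of x^k is c^k.
Here c = 2 and k = 6.
Computing: 2^6 = 64

64


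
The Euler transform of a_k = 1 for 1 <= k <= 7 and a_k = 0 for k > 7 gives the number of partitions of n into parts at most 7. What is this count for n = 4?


Partitions of 4 into parts at most 7:
Using generating function (1-x)^(-1)(1-x^2)^(-1)...(1-x^7)^(-1),
the coefficient of x^4 = 5

5


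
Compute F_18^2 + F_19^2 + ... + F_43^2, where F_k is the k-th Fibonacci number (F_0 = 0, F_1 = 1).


There is a standard identity sum_{k=0}^{N} F_k^2 = F_N * F_{N+1} (proved inductively from the telescoping relation F_k^2 = F_k F_{k+1} - F_{k-1} F_k). Then
sum_{k=18}^{43} F_k^2 = F_43 F_44 - F_17 F_18.
Computing: F_43 = 433494437, F_44 = 701408733, F_17 = 1597, F_18 = 2584.
Sum = 433494437 * 701408733 - 1597 * 2584 = 304056783814591673.

304056783814591673


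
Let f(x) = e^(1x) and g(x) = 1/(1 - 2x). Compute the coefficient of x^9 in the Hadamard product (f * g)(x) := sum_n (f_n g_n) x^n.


Expanding: f_k = 1^k/k! (from e^(1x)) and g_k = 2^k (from 1/(1 - 2x)). So the Hadamard coefficient (f * g)_k = 1^k 2^k / k! = (2)^k / k!.
For k = 9: 2^9/9! = 512/362880 = 4/2835.

4/2835


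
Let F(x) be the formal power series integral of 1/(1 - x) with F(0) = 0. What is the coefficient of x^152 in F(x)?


1/(1 - x) = sum_{k>=0} x^k. Integrating termwise and using F(0) = 0 gives
F(x) = sum_{k>=0} x^(k+1) / (k+1) = sum_{m>=1} x^m / m = -ln(1 - x).
So the coefficient of x^152 is 1/152 = 1/152.

1/152


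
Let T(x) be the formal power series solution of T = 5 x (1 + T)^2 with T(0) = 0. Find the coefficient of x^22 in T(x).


Apply the Lagrange inversion formula: if T = 5 x * phi(T) with phi(t) = (1 + t)^2, then [x^n] T = 5^n * (1/n) [t^(n-1)] phi(t)^n = 5^n * (1/n) [t^(n-1)] (1 + t)^(2n) = 5^n * (1/n) C(2n, n-1).
Using the identity C(2n, n-1) = C(2n, n) * n / (n+1), the unscaled factor equals C(2n, n) / (n+1) = C_n, the n-th Catalan number.
For n = 22: C_22 = C(44, 22) / 23 = 2104098963720/23 = 91482563640.
With the 5^22 = 2384185791015625 factor, the coefficient is 2384185791015625 * 91482563640 = 218111428356170654296875000.

218111428356170654296875000


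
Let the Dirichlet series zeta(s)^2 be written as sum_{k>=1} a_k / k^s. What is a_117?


The Dirichlet convolution of the constant function 1 with itself gives (1 * 1)(k) = sum_{d | k} 1 = d(k), the number of positive divisors of k.
Since zeta(s) = sum_{k>=1} 1/k^s, we have zeta(s)^2 = sum_{k>=1} d(k)/k^s, so a_k = d(k).
For k = 117: the divisors are 1, 3, 9, 13, 39, 117.
Count = 6.

6


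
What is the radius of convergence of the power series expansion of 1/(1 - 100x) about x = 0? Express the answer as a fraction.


Expanding 1/(1 - 100x) = sum_{k>=0} 100^k x^k, the series converges when |100x| < 1, i.e., |x| < 1/100.
So the radius of convergence is 1/100 = 1/100.

1/100


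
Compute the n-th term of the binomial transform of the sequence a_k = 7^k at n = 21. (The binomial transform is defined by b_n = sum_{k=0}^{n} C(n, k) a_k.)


With a_k = 7^k, b_n = sum_{k=0}^{n} C(n, k) 7^k = (1 + 7)^n by the binomial theorem.
For n = 21: (1 + 7)^21 = 8^21 = 9223372036854775808.

9223372036854775808


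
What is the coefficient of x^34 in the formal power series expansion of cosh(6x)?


The Maclaurin series is cosh(t) = sum_{m>=0} t^(2m) / (2m)!, so substituting t = 6x, only even powers of x are nonzero, with coefficient of x^(2m) equal to 6^(2m) / (2m)!.
For x^34 the coefficient is 6^34/34! = 286511799958070431838109696/295232799039604140847618609643520000000 = 4649045868/4790556007375654140625.

4649045868/4790556007375654140625


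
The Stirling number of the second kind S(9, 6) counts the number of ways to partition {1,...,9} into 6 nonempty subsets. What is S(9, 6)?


Using the explicit formula S(n,k) = (1/k!) sum_{j=0}^{k} (-1)^(k-j) C(k,j) j^n:
S(9, 6) = 2646
Equivalently, S(n,k) is n! times the coefficient of x^n in the EGF (e^x - 1)^k / k!.

2646


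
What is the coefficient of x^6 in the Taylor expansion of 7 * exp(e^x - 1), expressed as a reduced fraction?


exp(e^x - 1) = sum_{k>=0} Bell_k x^k / k!, where Bell_k is the k-th Bell number.
So the coefficient of x^6 is 7 * Bell_6 / 6!.
Computing: Bell_6 = 203 and 6! = 720, giving
7 * 203/720 = 1421/720.

1421/720


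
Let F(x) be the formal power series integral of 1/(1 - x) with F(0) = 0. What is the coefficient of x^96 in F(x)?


1/(1 - x) = sum_{k>=0} x^k. Integrating termwise and using F(0) = 0 gives
F(x) = sum_{k>=0} x^(k+1) / (k+1) = sum_{m>=1} x^m / m = -ln(1 - x).
So the coefficient of x^96 is 1/96 = 1/96.

1/96


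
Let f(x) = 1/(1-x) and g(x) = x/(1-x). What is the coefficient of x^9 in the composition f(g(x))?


First simplify the composition: f(g(x)) = 1/(1 - x/(1-x)) = (1-x)/((1-x) - x) = (1-x)/(1-2x).
Now extract the coefficient. Write (1-x)/(1-2x) = 1/(1-2x) - x/(1-2x).
The coefficient of x^n in 1/(1-2x) is 2^n, and in x/(1-2x) is 2^(n-1) (for n >= 1).
So the coefficient of x^9 is 2^9 - 2^8 = 512 - 256 = 256.

256


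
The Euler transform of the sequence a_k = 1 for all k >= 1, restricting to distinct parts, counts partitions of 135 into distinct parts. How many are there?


Partitions of 135 into distinct parts can be computed via generating function.
Product (1+x)(1+x^2)(1+x^3)...
The coefficient of x^135 = 6711480

6711480


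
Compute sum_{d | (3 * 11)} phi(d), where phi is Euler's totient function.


First, 3 * 11 = 33. One classical identity is sum_{d | n} phi(d) = n (each k in [1, n] has a unique gcd with n, and among the k's with gcd(k, n) = n/d there are phi(d) of them). So the sum equals 33. We also verify directly:
Divisors of 33: 1, 3, 11, 33.
phi values: 1, 2, 10, 20.
Sum = 33.

33


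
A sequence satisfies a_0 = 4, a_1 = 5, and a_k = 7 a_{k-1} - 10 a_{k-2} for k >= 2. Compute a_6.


The characteristic equation is t^2 - 7 t + 10 = 0, with roots r_1 = 5 and r_2 = 2 (so c_1 = r_1 + r_2, c_2 = -r_1 r_2 as required).
One can use the closed form a_n = A r_1^n + B r_2^n, but direct iteration is more reliable:
a_0 = 4, a_1 = 5, a_2 = -5, a_3 = -85, a_4 = -545, a_5 = -2965, a_6 = -15305.
So a_6 = -15305.

-15305


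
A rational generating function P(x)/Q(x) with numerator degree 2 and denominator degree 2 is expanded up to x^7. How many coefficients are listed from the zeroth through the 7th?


Expanding up to x^7 gives the coefficients for x^0, x^1, ..., x^7.
That is 7 + 1 = 8 coefficients in total.

8


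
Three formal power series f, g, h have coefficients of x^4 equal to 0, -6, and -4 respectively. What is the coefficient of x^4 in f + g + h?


Series addition is componentwise:
0 + -6 + -4
= -10

-10


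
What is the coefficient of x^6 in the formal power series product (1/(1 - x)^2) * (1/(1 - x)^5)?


Combine the factors: (1/(1 - x)^2) * (1/(1 - x)^5) = 1/(1 - x)^7.
Then use 1/(1 - x)^r = sum_{k>=0} C(k + r - 1, r - 1) x^k with r = 7 and k = 6:
C(12, 6) = 924.

924


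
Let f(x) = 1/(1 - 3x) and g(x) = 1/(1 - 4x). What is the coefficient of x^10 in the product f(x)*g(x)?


The coefficient of x^n in f*g is the Cauchy product: sum_{k=0}^{n} a^k * b^(n-k).
With a=3, b=4, n=10:
sum_{k=0}^{10} 3^k * 4^(10-k)
= 4017157

4017157


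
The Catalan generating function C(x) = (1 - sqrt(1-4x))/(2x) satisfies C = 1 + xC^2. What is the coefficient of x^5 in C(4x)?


Substituting x -> 4x scales the n-th coefficient by 4^n, so [x^5] C(4x) = 4^5 * C_5.
C_5 = C(2*5, 5)/(6) = 252/6 = 42.
So 4^5 * 42 = 1024 * 42 = 43008.

43008


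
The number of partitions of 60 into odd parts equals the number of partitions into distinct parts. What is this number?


Computing partitions of 60 into odd parts (1, 3, 5, ...):
Using the generating function prod_{k>=0} 1/(1-x^(2k+1)),
the count is 10880

10880


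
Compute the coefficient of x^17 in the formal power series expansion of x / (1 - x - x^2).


Let f(x) = sum_{k>=0} a_k x^k. Multiplying f(x) * (1 - x - x^2) = x and matching coefficients gives a_0 = 0, a_1 = 1, and a_k = a_{k-1} + a_{k-2} for k >= 2. These are the Fibonacci numbers F_k.
Iterating from F_0 = 0, F_1 = 1:
F_0=0, F_1=1, F_2=1, F_3=2, F_4=3, F_5=5, F_6=8, F_7=13, F_8=21, F_9=34, ...
F_17 = 1597.

1597


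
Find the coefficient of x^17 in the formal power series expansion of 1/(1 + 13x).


Write 1/(1 + c x) = 1/(1 - (-c) x) and apply the geometric-series identity
1/(1 - y) = sum_{k>=0} y^k to get 1/(1 + c x) = sum_{k>=0} (-c)^k x^k.
So the coefficient of x^k is (-c)^k = (-1)^k * c^k.
Here c = 13 and k = 17:
(-13)^17 = -1 * 8650415919381337933 = -8650415919381337933

-8650415919381337933


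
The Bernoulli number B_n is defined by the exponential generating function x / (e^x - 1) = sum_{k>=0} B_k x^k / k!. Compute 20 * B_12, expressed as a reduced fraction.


Bernoulli numbers can also be computed recursively via B_0 = 1 and sum_{j=0}^{m} C(m+1, j) B_j = 0 for m >= 1. Odd-index Bernoulli numbers vanish for k >= 3.
Computing B_12 = -691/2730, so 20 * B_12 = 20 * -691/2730 = -1382/273.

-1382/273


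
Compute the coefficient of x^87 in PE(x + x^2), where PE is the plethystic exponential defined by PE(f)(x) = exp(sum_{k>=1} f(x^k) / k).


With f(x) = x + x^2, the exponent is sum_{k>=1} (x^k + x^(2k)) / k = -ln(1 - x) - ln(1 - x^2). Exponentiating:
PE(x + x^2) = 1 / ((1 - x)(1 - x^2)).
This is the generating function for partitions of n into parts of size 1 or 2. The number of 2's can be any j in 0..43, and the rest are 1's, so
[x^87] = floor(87/2) + 1 = 44.

44


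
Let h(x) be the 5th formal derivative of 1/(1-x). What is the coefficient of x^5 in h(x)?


Differentiating 5 times: d^5/dx^5 [1/(1-x)] = 5!/(1-x)^6.
The expansion 1/(1-x)^6 = sum_{k>=0} C(k+5, 5) x^k, so the coefficient of x^n in 5!/(1-x)^6 is 5! * C(n+5, 5).
For n = 5: 120 * C(10, 5) = 120 * 252 = 30240

30240


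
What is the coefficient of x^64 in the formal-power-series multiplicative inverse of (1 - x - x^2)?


Let the inverse be f(x) = sum_{k>=0} a_k x^k. From f(x) * (1 - x - x^2) = 1 and matching coefficients:
 x^0: a_0 = 1.
 x^1: a_1 - a_0 = 0, so a_1 = 1.
 x^k (k >= 2): a_k - a_{k-1} - a_{k-2} = 0, i.e. a_k = a_{k-1} + a_{k-2}.
This is the Fibonacci-type recurrence shifted so that a_0 = a_1 = 1.
Iterating: a_0=1, a_1=1, a_2=2, a_3=3, a_4=5, a_5=8, a_6=13, a_7=21, a_8=34, a_9=55, ...
a_64 = 17167680177565.

17167680177565


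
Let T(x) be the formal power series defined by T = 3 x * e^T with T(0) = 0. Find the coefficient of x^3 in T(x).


Apply the Lagrange inversion formula: if T = 3 x * phi(T) with phi(t) = e^t, then
[x^n] T = 3^n * (1/n) [t^(n-1)] phi(t)^n = 3^n * (1/n) [t^(n-1)] e^(n t) = 3^n * (1/n) * n^(n-1) / (n-1)! = 3^n * n^(n-1) / n!.
When c = 1 this is the Cayley count of rooted labeled trees on n vertices, divided by n!.
For n = 3: 3^3 * 3^2 / 3! = 27 * 9/6 = 81/2.

81/2


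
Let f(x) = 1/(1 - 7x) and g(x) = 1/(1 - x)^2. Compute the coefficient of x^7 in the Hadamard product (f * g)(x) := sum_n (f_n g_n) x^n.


f has coefficients f_k = 7^k. For g = 1/(1 - x)^2 the coefficient is g_k = C(k + 1, 1) = k + 1. The Hadamard coefficient is (f * g)_k = 7^k * (k + 1).
For k = 7: 7^7 * 8 = 823543 * 8 = 6588344.

6588344


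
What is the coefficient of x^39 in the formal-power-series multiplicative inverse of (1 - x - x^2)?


Let the inverse be f(x) = sum_{k>=0} a_k x^k. From f(x) * (1 - x - x^2) = 1 and matching coefficients:
 x^0: a_0 = 1.
 x^1: a_1 - a_0 = 0, so a_1 = 1.
 x^k (k >= 2): a_k - a_{k-1} - a_{k-2} = 0, i.e. a_k = a_{k-1} + a_{k-2}.
This is the Fibonacci-type recurrence shifted so that a_0 = a_1 = 1.
Iterating: a_0=1, a_1=1, a_2=2, a_3=3, a_4=5, a_5=8, a_6=13, a_7=21, a_8=34, a_9=55, ...
a_39 = 102334155.

102334155


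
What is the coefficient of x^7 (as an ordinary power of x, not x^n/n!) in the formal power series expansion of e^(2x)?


The exponential series is e^y = sum_{k>=0} y^k / k!. Substituting y = 2x gives
e^(2x) = sum_{k>=0} 2^k x^k / k!.
So the coefficient of x^n is a^n/n! with a = 2, n = 7:
2^7 / 7! = 128/5040 = 8/315

8/315


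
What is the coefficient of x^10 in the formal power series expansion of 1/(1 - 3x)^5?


The general identity 1/(1 - c x)^r = sum_{k>=0} c^k C(k + r - 1, r - 1) x^k follows by substituting y = c x into 1/(1 - y)^r = sum_{k>=0} C(k + r - 1, r - 1) y^k.
For c = 3, r = 5, k = 10:
3^10 * C(14, 4) = 59049 * 1001 = 59108049.

59108049


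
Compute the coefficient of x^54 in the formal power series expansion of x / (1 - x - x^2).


Let f(x) = sum_{k>=0} a_k x^k. Multiplying f(x) * (1 - x - x^2) = x and matching coefficients gives a_0 = 0, a_1 = 1, and a_k = a_{k-1} + a_{k-2} for k >= 2. These are the Fibonacci numbers F_k.
Iterating from F_0 = 0, F_1 = 1:
F_0=0, F_1=1, F_2=1, F_3=2, F_4=3, F_5=5, F_6=8, F_7=13, F_8=21, F_9=34, ...
F_54 = 86267571272.

86267571272


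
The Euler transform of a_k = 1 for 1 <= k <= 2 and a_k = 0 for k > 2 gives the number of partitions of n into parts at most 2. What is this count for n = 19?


Partitions of 19 into parts at most 2:
Using generating function (1-x)^(-1)(1-x^2)^(-1),
the coefficient of x^19 = 10

10


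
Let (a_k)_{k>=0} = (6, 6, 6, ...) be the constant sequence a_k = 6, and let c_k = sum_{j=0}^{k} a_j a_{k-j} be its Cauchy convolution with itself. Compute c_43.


Since a_j = 6 for all j >= 0, the convolution sum becomes
c_k = sum_{j=0}^{k} 6 * 6 = 36 * (k + 1).
Equivalently, the generating function of (a_k) is 6/(1 - x) and its square is 36/(1 - x)^2 = sum_{k>=0} 36(k + 1) x^k.
For k = 43: 36 * 44 = 1584.

1584


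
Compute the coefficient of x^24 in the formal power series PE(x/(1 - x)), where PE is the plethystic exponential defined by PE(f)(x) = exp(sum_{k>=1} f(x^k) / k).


For f(x) = x/(1 - x) we have
sum_{k>=1} f(x^k) / k = sum_{k>=1} (1/k) * x^k / (1 - x^k) = sum_{k, m >= 1} x^(k m) / k,
which after exponentiating simplifies to
PE(x/(1 - x)) = prod_{k>=1} 1 / (1 - x^k).
This is the generating function for the partition function p(n), so the coefficient of x^24 is p(24).
Computing p(24) by dynamic programming over parts 1, 2, ..., 24: p(24) = 1575.

1575


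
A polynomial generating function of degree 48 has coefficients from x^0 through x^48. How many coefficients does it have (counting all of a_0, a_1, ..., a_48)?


A polynomial of degree 48 takes the form a_0 + a_1 x + ... + a_48 x^48.
The number of coefficients is 48 + 1 = 49.

49


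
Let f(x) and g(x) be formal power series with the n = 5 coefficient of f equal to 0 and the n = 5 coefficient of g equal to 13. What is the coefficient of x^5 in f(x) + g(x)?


Addition of formal power series is termwise.
The coefficient of x^5 in f + g = 0 + 13
= 13

13


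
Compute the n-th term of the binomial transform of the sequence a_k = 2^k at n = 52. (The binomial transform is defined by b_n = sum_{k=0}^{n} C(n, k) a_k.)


With a_k = 2^k, b_n = sum_{k=0}^{n} C(n, k) 2^k = (1 + 2)^n by the binomial theorem.
For n = 52: (1 + 2)^52 = 3^52 = 6461081889226673298932241.

6461081889226673298932241


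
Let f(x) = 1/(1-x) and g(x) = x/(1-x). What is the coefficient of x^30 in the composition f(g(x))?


First simplify the composition: f(g(x)) = 1/(1 - x/(1-x)) = (1-x)/((1-x) - x) = (1-x)/(1-2x).
Now extract the coefficient. Write (1-x)/(1-2x) = 1/(1-2x) - x/(1-2x).
The coefficient of x^n in 1/(1-2x) is 2^n, and in x/(1-2x) is 2^(n-1) (for n >= 1).
So the coefficient of x^30 is 2^30 - 2^29 = 1073741824 - 536870912 = 536870912.

536870912


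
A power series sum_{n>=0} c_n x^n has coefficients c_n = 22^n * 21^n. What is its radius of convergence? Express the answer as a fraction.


By the root test (Cauchy-Hadamard), the radius is R = 1 / limsup_n |c_n|^(1/n).
Here |c_n|^(1/n) = (22^n * 21^n)^(1/n) = 22 * 21 = 462 for all n.
So R = 1/462 = 1/462.

1/462


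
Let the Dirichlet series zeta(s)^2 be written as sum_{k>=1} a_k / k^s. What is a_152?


The Dirichlet convolution of the constant function 1 with itself gives (1 * 1)(k) = sum_{d | k} 1 = d(k), the number of positive divisors of k.
Since zeta(s) = sum_{k>=1} 1/k^s, we have zeta(s)^2 = sum_{k>=1} d(k)/k^s, so a_k = d(k).
For k = 152: the divisors are 1, 2, 4, 8, 19, 38, 76, 152.
Count = 8.

8


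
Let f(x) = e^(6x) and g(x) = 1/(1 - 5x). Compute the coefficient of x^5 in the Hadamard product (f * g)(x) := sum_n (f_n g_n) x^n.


Expanding: f_k = 6^k/k! (from e^(6x)) and g_k = 5^k (from 1/(1 - 5x)). So the Hadamard coefficient (f * g)_k = 6^k 5^k / k! = (30)^k / k!.
For k = 5: 30^5/5! = 24300000/120 = 202500.

202500
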